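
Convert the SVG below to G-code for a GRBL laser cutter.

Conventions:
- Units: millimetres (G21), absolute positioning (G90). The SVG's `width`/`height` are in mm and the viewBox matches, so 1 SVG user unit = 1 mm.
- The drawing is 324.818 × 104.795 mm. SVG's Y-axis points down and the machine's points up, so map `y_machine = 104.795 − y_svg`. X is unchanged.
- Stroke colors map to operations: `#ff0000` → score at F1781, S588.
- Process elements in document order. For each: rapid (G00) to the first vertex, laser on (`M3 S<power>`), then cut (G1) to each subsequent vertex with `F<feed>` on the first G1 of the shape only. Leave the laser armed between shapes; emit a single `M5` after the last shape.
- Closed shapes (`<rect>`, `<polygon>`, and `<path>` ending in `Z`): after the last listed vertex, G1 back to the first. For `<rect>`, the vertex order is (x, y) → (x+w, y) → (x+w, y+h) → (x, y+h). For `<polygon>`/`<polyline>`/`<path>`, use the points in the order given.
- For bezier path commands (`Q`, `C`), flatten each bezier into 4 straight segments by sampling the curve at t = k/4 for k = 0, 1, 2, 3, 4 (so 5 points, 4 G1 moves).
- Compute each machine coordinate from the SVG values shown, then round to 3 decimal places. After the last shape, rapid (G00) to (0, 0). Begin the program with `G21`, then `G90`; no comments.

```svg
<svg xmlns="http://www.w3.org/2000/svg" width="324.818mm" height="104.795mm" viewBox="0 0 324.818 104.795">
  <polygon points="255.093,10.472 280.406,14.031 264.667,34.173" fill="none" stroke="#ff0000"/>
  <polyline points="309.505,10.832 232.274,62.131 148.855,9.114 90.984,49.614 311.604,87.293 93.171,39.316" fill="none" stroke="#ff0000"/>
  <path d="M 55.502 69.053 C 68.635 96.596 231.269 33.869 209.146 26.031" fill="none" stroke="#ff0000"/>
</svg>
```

Since the viewBox matches the mm dimensions, user units are millimetres directly. The only transform is the Y-flip y_m = 104.795 − y_svg.

Shape 1 is a regular polygon drawn with `<polygon>`. Its stroke #ff0000 means score at S588, F1781. After flipping Y the toolpath is (255.093,94.323) → (280.406,90.764) → (264.667,70.622) → (255.093,94.323), returning to the start.

Shape 2 is a open polyline drawn with `<polyline>`. Its stroke #ff0000 means score at S588, F1781. After flipping Y the toolpath is (309.505,93.963) → (232.274,42.664) → (148.855,95.681) → (90.984,55.181) → (311.604,17.502) → (93.171,65.479).

Shape 3 is a cubic bezier drawn with `<path>`. Its stroke #ff0000 means score at S588, F1781. After flipping Y the toolpath is (55.502,35.742) → (88.160,29.742) → (145.545,43.985) → (196.319,64.862) → (209.146,78.764).

G21
G90
G00 X255.093 Y94.323
M3 S588
G1 X280.406 Y90.764 F1781
G1 X264.667 Y70.622
G1 X255.093 Y94.323
G00 X309.505 Y93.963
M3 S588
G1 X232.274 Y42.664 F1781
G1 X148.855 Y95.681
G1 X90.984 Y55.181
G1 X311.604 Y17.502
G1 X93.171 Y65.479
G00 X55.502 Y35.742
M3 S588
G1 X88.160 Y29.742 F1781
G1 X145.545 Y43.985
G1 X196.319 Y64.862
G1 X209.146 Y78.764
M5
G00 X0.000 Y0.000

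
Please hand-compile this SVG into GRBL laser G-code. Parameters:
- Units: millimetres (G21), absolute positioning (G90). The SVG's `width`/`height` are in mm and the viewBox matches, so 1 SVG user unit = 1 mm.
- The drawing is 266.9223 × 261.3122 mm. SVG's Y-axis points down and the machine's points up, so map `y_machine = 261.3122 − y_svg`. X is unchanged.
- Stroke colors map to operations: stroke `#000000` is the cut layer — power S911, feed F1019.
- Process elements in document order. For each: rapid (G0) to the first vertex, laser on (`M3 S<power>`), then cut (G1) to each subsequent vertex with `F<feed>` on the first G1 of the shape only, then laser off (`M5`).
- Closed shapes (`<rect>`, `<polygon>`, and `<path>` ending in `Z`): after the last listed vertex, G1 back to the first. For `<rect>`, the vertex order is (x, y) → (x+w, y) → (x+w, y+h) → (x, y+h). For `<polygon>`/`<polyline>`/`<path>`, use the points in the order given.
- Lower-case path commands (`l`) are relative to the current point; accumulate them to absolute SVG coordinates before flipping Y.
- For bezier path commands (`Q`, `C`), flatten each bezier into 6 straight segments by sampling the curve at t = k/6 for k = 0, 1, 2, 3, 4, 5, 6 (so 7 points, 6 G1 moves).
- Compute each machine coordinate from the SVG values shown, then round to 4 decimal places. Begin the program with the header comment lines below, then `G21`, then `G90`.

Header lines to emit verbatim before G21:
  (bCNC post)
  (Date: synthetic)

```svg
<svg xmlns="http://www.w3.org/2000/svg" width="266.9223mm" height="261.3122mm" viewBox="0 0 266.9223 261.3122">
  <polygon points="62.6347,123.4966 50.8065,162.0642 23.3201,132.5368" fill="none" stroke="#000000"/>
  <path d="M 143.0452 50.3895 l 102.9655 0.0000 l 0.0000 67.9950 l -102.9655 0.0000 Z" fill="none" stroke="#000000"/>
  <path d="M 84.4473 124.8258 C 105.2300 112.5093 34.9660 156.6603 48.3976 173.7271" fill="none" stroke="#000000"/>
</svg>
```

(bCNC post)
(Date: synthetic)
G21
G90
G0 X62.6347 Y137.8156
M3 S911
G1 X50.8065 Y99.2480 F1019
G1 X23.3201 Y128.7754
G1 X62.6347 Y137.8156
M5
G0 X143.0452 Y210.9227
M3 S911
G1 X246.0107 Y210.9227 F1019
G1 X246.0107 Y142.9277
G1 X143.0452 Y142.9277
G1 X143.0452 Y210.9227
M5
G0 X84.4473 Y136.4864
M3 S911
G1 X88.0604 Y138.3258 F1019
G1 X81.3530 Y133.0749
G1 X69.1791 Y123.0545
G1 X56.3926 Y110.5855
G1 X47.8474 Y97.9887
G1 X48.3976 Y87.5851
M5

Since the viewBox matches the mm dimensions, user units are millimetres directly. The only transform is the Y-flip y_m = 261.3122 − y_svg.

Shape 1 is a regular polygon drawn with `<polygon>`. Its stroke #000000 means cut at S911, F1019. After flipping Y the toolpath is (62.6347,137.8156) → (50.8065,99.2480) → (23.3201,128.7754) → (62.6347,137.8156), returning to the start.

Shape 2 is a rectangle drawn with `<path>`. Its stroke #000000 means cut at S911, F1019. After flipping Y the toolpath is (143.0452,210.9227) → (246.0107,210.9227) → (246.0107,142.9277) → (143.0452,142.9277) → (143.0452,210.9227), returning to the start.

Shape 3 is a cubic bezier drawn with `<path>`. Its stroke #000000 means cut at S911, F1019. After flipping Y the toolpath is (84.4473,136.4864) → (88.0604,138.3258) → (81.3530,133.0749) → (69.1791,123.0545) → (56.3926,110.5855) → (47.8474,97.9887) → (48.3976,87.5851).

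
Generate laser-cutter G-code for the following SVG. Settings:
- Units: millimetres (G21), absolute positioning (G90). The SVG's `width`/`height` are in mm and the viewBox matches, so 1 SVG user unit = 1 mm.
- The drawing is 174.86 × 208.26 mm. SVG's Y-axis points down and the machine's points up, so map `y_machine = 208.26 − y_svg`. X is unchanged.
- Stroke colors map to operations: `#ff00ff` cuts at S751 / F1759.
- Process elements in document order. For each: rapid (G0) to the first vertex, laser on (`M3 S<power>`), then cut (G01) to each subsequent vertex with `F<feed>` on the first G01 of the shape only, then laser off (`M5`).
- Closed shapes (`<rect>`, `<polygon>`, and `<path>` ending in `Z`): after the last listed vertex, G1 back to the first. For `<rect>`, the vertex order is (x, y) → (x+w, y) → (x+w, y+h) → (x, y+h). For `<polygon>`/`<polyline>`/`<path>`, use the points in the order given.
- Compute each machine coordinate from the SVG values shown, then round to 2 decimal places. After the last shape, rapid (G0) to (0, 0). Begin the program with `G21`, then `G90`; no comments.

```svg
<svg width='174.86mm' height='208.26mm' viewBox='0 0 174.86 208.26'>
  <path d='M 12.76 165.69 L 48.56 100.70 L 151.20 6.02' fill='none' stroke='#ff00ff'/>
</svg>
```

Since the viewBox matches the mm dimensions, user units are millimetres directly. The only transform is the Y-flip y_m = 208.26 − y_svg.

Shape 1 is a open polyline drawn with `<path>`. Its stroke #ff00ff means cut at S751, F1759. After flipping Y the toolpath is (12.76,42.57) → (48.56,107.56) → (151.20,202.24).

G21
G90
G0 X12.76 Y42.57
M3 S751
G01 X48.56 Y107.56 F1759
G01 X151.20 Y202.24
M5
G0 X0.00 Y0.00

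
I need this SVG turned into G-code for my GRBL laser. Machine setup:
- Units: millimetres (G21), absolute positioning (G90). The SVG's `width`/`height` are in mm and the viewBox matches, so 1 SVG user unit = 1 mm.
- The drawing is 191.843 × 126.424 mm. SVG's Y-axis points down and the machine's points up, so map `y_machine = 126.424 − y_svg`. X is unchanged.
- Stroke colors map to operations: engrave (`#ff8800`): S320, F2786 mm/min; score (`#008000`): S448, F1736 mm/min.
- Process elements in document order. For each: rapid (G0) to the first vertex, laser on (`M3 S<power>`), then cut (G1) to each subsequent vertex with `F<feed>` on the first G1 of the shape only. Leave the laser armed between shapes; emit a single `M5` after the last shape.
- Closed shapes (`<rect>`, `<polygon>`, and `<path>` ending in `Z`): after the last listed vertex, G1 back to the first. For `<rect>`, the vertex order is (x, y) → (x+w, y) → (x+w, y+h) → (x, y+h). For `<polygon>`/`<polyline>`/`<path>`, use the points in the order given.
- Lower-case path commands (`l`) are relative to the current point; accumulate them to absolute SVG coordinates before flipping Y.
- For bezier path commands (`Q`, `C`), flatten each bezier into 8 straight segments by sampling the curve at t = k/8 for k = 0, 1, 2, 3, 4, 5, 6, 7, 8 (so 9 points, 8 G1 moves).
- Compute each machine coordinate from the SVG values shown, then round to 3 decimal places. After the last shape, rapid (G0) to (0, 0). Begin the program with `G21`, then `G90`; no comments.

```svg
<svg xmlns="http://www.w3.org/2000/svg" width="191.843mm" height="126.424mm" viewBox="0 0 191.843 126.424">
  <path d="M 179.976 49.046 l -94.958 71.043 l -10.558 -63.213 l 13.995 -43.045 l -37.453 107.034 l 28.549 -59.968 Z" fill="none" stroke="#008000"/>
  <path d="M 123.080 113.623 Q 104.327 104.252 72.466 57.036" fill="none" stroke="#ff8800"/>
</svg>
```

1 u = 1 mm; y_m = 126.424 − y.

[1] `<path>` closed polygon, #008000→score S448 F1736: (179.976,77.378) → (85.018,6.335) → (74.460,69.548) → (88.455,112.593) → (51.002,5.559) → (79.551,65.527) → (179.976,77.378) (closed)

[2] `<path>` quadratic bezier, #ff8800→engrave S320 F2786: (123.080,12.801) → (118.187,15.735) → (112.884,19.852) → (107.172,25.151) → (101.050,31.633) → (94.518,39.298) → (87.577,48.145) → (80.226,58.175) → (72.466,69.388)

G21
G90
G0 X179.976 Y77.378
M3 S448
G1 X85.018 Y6.335 F1736
G1 X74.460 Y69.548
G1 X88.455 Y112.593
G1 X51.002 Y5.559
G1 X79.551 Y65.527
G1 X179.976 Y77.378
G0 X123.080 Y12.801
M3 S320
G1 X118.187 Y15.735 F2786
G1 X112.884 Y19.852
G1 X107.172 Y25.151
G1 X101.050 Y31.633
G1 X94.518 Y39.298
G1 X87.577 Y48.145
G1 X80.226 Y58.175
G1 X72.466 Y69.388
M5
G0 X0.000 Y0.000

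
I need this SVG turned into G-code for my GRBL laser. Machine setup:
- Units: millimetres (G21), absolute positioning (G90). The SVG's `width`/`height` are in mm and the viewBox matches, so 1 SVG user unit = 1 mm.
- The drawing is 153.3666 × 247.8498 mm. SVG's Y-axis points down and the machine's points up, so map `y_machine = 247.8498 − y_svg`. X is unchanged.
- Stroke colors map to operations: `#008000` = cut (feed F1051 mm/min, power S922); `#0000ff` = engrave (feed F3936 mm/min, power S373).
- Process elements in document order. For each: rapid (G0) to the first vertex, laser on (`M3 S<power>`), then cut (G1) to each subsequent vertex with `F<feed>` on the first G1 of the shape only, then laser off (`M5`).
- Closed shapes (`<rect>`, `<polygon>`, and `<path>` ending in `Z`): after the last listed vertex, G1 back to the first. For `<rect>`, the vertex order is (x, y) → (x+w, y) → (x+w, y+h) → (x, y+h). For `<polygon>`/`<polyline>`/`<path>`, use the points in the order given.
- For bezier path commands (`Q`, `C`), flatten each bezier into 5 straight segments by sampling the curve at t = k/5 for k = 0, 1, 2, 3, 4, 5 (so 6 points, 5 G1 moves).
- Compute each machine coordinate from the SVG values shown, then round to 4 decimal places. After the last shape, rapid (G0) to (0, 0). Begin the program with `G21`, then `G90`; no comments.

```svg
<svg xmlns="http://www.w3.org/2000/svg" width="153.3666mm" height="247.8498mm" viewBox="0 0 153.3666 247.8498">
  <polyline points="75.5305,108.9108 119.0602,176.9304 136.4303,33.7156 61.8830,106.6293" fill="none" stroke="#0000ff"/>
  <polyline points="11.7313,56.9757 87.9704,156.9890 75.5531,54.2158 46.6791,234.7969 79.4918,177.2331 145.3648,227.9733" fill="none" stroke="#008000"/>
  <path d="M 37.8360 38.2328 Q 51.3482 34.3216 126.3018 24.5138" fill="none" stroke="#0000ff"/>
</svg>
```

viewBox `0 0 153.3666 247.8498` with mm width/height → 1 unit = 1 mm. Flip: y_m = 247.8498 − y_svg.

**Shape 1** — `<polyline>` open polyline, stroke `#0000ff` → engrave (S373, F3936). Machine vertices: (75.5305,138.9390) → (119.0602,70.9194) → (136.4303,214.1342) → (61.8830,141.2205). Open path.

**Shape 2** — `<polyline>` open polyline, stroke `#008000` → cut (S922, F1051). Machine vertices: (11.7313,190.8741) → (87.9704,90.8608) → (75.5531,193.6340) → (46.6791,13.0529) → (79.4918,70.6167) → (145.3648,19.8765). Open path.

**Shape 3** — `<path>` quadratic bezier, stroke `#0000ff` → engrave (S373, F3936). Control points (SVG): P0=(37.8360,38.2328), P1=(51.3482,34.3216), P2=(126.3018,24.5138); sampled at t=k/5. Machine vertices: (37.8360,209.6170) → (45.6985,211.4173) → (58.4764,213.6894) → (76.1695,216.4332) → (98.7780,219.6487) → (126.3018,223.3360). Open path.

G21
G90
G0 X75.5305 Y138.9390
M3 S373
G1 X119.0602 Y70.9194 F3936
G1 X136.4303 Y214.1342
G1 X61.8830 Y141.2205
M5
G0 X11.7313 Y190.8741
M3 S922
G1 X87.9704 Y90.8608 F1051
G1 X75.5531 Y193.6340
G1 X46.6791 Y13.0529
G1 X79.4918 Y70.6167
G1 X145.3648 Y19.8765
M5
G0 X37.8360 Y209.6170
M3 S373
G1 X45.6985 Y211.4173 F3936
G1 X58.4764 Y213.6894
G1 X76.1695 Y216.4332
G1 X98.7780 Y219.6487
G1 X126.3018 Y223.3360
M5
G0 X0.0000 Y0.0000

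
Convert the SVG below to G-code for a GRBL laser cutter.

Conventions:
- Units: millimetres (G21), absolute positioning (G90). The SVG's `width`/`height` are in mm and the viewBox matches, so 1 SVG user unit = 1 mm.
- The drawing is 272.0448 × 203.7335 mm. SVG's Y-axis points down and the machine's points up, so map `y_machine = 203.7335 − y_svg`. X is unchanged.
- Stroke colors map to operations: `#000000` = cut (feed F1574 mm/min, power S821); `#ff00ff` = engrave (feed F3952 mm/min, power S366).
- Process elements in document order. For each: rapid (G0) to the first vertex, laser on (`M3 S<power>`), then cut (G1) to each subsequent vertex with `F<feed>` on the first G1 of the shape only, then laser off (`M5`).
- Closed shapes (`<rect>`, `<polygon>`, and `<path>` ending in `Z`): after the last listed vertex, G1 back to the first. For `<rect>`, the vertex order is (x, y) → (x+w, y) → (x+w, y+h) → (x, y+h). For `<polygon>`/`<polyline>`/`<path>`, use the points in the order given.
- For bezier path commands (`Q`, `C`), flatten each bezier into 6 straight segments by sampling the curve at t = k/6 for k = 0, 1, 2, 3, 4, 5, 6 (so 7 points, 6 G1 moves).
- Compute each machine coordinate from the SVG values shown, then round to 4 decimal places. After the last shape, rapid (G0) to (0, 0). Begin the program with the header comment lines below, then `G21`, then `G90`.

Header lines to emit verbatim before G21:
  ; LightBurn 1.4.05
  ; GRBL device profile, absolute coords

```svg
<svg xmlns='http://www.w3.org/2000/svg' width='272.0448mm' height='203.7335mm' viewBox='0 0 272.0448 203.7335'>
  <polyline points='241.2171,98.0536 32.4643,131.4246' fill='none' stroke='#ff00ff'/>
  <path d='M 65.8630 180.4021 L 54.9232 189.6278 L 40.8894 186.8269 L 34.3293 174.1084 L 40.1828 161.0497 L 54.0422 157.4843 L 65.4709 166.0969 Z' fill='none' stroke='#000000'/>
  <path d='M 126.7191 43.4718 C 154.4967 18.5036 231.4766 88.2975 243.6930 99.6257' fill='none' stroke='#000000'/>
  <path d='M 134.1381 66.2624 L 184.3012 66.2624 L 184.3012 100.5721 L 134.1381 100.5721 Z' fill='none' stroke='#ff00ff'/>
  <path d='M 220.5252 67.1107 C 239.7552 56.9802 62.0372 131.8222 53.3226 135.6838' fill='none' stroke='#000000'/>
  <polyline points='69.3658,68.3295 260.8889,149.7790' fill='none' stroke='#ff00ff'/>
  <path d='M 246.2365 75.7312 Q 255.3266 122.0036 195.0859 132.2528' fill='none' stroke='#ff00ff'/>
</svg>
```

1 u = 1 mm; y_m = 203.7335 − y.

[1] `<polyline>` line segment, #ff00ff→engrave S366 F3952: (241.2171,105.6799) → (32.4643,72.3089)

[2] `<path>` regular polygon, #000000→cut S821 F1574: (65.8630,23.3314) → (54.9232,14.1057) → (40.8894,16.9066) → (34.3293,29.6251) → (40.1828,42.6838) → (54.0422,46.2492) → (65.4709,37.6366) → (65.8630,23.3314) (closed)

[3] `<path>` cubic bezier, #000000→cut S821 F1574: (126.7191,160.2617) → (144.1805,165.5583) → (166.6765,159.3176) → (191.0415,145.7959) → (214.1097,129.2495) → (232.7155,113.9347) → (243.6930,104.1078)

[4] `<path>` rectangle, #ff00ff→engrave S366 F3952: (134.1381,137.4711) → (184.3012,137.4711) → (184.3012,103.1614) → (134.1381,103.1614) → (134.1381,137.4711) (closed)

[5] `<path>` cubic bezier, #000000→cut S821 F1574: (220.5252,136.6228) → (215.4221,135.3290) → (187.6596,124.2052) → (147.4031,107.5833) → (104.8179,89.7954) → (70.0693,75.1735) → (53.3226,68.0497)

[6] `<polyline>` line segment, #ff00ff→engrave S366 F3952: (69.3658,135.4040) → (260.8889,53.9545)

[7] `<path>` quadratic bezier, #ff00ff→engrave S366 F3952: (246.2365,128.0023) → (247.3407,113.5788) → (244.5931,101.1566) → (237.9939,90.7357) → (227.5429,82.3161) → (213.2403,75.8977) → (195.0859,71.4807)

; LightBurn 1.4.05
; GRBL device profile, absolute coords
G21
G90
G0 X241.2171 Y105.6799
M3 S366
G1 X32.4643 Y72.3089 F3952
M5
G0 X65.8630 Y23.3314
M3 S821
G1 X54.9232 Y14.1057 F1574
G1 X40.8894 Y16.9066
G1 X34.3293 Y29.6251
G1 X40.1828 Y42.6838
G1 X54.0422 Y46.2492
G1 X65.4709 Y37.6366
G1 X65.8630 Y23.3314
M5
G0 X126.7191 Y160.2617
M3 S821
G1 X144.1805 Y165.5583 F1574
G1 X166.6765 Y159.3176
G1 X191.0415 Y145.7959
G1 X214.1097 Y129.2495
G1 X232.7155 Y113.9347
G1 X243.6930 Y104.1078
M5
G0 X134.1381 Y137.4711
M3 S366
G1 X184.3012 Y137.4711 F3952
G1 X184.3012 Y103.1614
G1 X134.1381 Y103.1614
G1 X134.1381 Y137.4711
M5
G0 X220.5252 Y136.6228
M3 S821
G1 X215.4221 Y135.3290 F1574
G1 X187.6596 Y124.2052
G1 X147.4031 Y107.5833
G1 X104.8179 Y89.7954
G1 X70.0693 Y75.1735
G1 X53.3226 Y68.0497
M5
G0 X69.3658 Y135.4040
M3 S366
G1 X260.8889 Y53.9545 F3952
M5
G0 X246.2365 Y128.0023
M3 S366
G1 X247.3407 Y113.5788 F3952
G1 X244.5931 Y101.1566
G1 X237.9939 Y90.7357
G1 X227.5429 Y82.3161
G1 X213.2403 Y75.8977
G1 X195.0859 Y71.4807
M5
G0 X0.0000 Y0.0000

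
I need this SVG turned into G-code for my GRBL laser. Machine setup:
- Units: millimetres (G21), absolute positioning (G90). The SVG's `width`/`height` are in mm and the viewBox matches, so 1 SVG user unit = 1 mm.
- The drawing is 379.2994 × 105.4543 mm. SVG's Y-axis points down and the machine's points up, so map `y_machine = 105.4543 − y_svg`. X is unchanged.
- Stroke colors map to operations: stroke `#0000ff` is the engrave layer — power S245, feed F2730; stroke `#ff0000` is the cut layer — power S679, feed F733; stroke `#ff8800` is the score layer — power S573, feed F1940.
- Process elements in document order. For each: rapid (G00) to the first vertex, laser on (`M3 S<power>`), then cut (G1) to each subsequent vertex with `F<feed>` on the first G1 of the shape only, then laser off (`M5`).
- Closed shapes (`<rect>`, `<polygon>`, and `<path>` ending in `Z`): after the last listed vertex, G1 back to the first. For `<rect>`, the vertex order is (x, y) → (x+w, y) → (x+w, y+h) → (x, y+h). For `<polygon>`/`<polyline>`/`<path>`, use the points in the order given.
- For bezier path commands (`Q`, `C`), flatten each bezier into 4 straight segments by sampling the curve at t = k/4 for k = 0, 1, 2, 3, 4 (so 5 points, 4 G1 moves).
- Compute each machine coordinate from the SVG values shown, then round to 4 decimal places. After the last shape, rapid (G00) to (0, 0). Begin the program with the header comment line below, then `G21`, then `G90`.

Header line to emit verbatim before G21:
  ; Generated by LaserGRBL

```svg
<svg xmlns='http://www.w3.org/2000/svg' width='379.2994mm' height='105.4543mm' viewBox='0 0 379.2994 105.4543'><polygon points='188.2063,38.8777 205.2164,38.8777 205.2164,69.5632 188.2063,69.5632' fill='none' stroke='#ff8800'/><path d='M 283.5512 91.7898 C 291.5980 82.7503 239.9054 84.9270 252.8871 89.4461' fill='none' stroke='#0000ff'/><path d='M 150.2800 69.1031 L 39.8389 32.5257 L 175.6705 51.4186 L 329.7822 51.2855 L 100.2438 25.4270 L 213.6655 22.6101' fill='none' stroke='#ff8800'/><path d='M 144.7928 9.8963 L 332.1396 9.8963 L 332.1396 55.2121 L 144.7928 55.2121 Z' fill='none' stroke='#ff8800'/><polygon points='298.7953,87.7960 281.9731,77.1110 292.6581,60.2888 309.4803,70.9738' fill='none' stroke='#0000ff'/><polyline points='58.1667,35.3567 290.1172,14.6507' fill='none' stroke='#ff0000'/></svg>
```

; Generated by LaserGRBL
G21
G90
G00 X188.2063 Y66.5766
M3 S573
G1 X205.2164 Y66.5766 F1940
G1 X205.2164 Y35.8911
G1 X188.2063 Y35.8911
G1 X188.2063 Y66.5766
M5
G00 X283.5512 Y13.6645
M3 S245
G1 X280.3291 Y18.4797 F2730
G1 X266.3686 Y19.9208
G1 X253.3333 Y18.8197
G1 X252.8871 Y16.0082
M5
G00 X150.2800 Y36.3512
M3 S573
G1 X39.8389 Y72.9286 F1940
G1 X175.6705 Y54.0357
G1 X329.7822 Y54.1688
G1 X100.2438 Y80.0273
G1 X213.6655 Y82.8442
M5
G00 X144.7928 Y95.5580
M3 S573
G1 X332.1396 Y95.5580 F1940
G1 X332.1396 Y50.2422
G1 X144.7928 Y50.2422
G1 X144.7928 Y95.5580
M5
G00 X298.7953 Y17.6583
M3 S245
G1 X281.9731 Y28.3433 F2730
G1 X292.6581 Y45.1655
G1 X309.4803 Y34.4805
G1 X298.7953 Y17.6583
M5
G00 X58.1667 Y70.0976
M3 S679
G1 X290.1172 Y90.8036 F733
M5
G00 X0.0000 Y0.0000

1 u = 1 mm; y_m = 105.4543 − y.

[1] `<polygon>` rectangle, #ff8800→score S573 F1940: (188.2063,66.5766) → (205.2164,66.5766) → (205.2164,35.8911) → (188.2063,35.8911) → (188.2063,66.5766) (closed)

[2] `<path>` cubic bezier, #0000ff→engrave S245 F2730: (283.5512,13.6645) → (280.3291,18.4797) → (266.3686,19.9208) → (253.3333,18.8197) → (252.8871,16.0082)

[3] `<path>` open polyline, #ff8800→score S573 F1940: (150.2800,36.3512) → (39.8389,72.9286) → (175.6705,54.0357) → (329.7822,54.1688) → (100.2438,80.0273) → (213.6655,82.8442)

[4] `<path>` rectangle, #ff8800→score S573 F1940: (144.7928,95.5580) → (332.1396,95.5580) → (332.1396,50.2422) → (144.7928,50.2422) → (144.7928,95.5580) (closed)

[5] `<polygon>` regular polygon, #0000ff→engrave S245 F2730: (298.7953,17.6583) → (281.9731,28.3433) → (292.6581,45.1655) → (309.4803,34.4805) → (298.7953,17.6583) (closed)

[6] `<polyline>` line segment, #ff0000→cut S679 F733: (58.1667,70.0976) → (290.1172,90.8036)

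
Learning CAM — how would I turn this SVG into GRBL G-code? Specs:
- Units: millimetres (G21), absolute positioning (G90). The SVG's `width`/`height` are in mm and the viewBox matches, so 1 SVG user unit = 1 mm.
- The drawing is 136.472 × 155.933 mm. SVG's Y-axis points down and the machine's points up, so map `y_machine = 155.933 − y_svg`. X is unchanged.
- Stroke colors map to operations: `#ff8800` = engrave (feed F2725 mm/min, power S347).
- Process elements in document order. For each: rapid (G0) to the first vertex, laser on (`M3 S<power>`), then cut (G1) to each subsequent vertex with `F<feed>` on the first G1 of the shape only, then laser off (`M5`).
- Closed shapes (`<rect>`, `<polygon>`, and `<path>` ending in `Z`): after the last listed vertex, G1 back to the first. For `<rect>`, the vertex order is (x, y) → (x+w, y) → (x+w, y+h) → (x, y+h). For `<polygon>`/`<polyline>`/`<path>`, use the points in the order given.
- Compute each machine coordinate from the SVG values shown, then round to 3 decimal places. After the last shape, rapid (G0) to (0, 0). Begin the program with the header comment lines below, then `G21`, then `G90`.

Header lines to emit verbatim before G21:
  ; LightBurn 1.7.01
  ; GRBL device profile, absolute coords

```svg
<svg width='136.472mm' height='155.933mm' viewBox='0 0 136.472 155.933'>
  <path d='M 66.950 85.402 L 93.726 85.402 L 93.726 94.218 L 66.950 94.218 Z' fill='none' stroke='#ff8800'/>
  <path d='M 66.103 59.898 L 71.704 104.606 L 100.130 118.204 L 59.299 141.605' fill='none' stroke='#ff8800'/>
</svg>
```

; LightBurn 1.7.01
; GRBL device profile, absolute coords
G21
G90
G0 X66.950 Y70.531
M3 S347
G1 X93.726 Y70.531 F2725
G1 X93.726 Y61.715
G1 X66.950 Y61.715
G1 X66.950 Y70.531
M5
G0 X66.103 Y96.035
M3 S347
G1 X71.704 Y51.327 F2725
G1 X100.130 Y37.729
G1 X59.299 Y14.328
M5
G0 X0.000 Y0.000

1 u = 1 mm; y_m = 155.933 − y.

[1] `<path>` rectangle, #ff8800→engrave S347 F2725: (66.950,70.531) → (93.726,70.531) → (93.726,61.715) → (66.950,61.715) → (66.950,70.531) (closed)

[2] `<path>` open polyline, #ff8800→engrave S347 F2725: (66.103,96.035) → (71.704,51.327) → (100.130,37.729) → (59.299,14.328)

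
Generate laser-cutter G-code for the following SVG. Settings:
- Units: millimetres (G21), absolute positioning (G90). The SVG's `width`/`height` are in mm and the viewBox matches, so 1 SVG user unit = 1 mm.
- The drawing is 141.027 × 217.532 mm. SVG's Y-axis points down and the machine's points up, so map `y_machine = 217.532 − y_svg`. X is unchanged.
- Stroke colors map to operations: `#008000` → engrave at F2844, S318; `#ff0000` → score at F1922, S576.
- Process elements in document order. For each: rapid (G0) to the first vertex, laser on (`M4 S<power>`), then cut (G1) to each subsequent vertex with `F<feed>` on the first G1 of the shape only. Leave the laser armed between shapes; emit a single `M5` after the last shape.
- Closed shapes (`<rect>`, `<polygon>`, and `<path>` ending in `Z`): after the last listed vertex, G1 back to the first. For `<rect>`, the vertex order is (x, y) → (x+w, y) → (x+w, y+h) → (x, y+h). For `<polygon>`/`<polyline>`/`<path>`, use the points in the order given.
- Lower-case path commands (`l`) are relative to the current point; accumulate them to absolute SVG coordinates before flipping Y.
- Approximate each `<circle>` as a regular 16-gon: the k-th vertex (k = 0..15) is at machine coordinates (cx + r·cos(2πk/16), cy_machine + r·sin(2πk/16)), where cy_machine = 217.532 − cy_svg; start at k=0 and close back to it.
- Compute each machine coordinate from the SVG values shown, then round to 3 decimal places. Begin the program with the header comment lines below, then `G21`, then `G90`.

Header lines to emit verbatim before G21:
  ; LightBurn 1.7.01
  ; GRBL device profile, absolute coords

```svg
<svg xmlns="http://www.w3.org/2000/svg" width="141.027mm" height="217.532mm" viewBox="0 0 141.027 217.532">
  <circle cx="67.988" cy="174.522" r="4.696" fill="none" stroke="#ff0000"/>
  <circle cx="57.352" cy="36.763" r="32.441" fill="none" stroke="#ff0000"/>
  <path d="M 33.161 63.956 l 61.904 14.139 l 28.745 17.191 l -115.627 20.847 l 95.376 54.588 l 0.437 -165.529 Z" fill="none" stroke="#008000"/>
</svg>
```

viewBox `0 0 141.027 217.532` with mm width/height → 1 unit = 1 mm. Flip: y_m = 217.532 − y_svg.

**Shape 1** — `<circle>` circle, stroke `#ff0000` → score (S576, F1922). Machine vertices: (72.684,43.010) → (72.327,44.807) → (71.309,46.331) → (69.785,47.349) → (67.988,47.706) → (66.191,47.349) → (64.667,46.331) → (63.649,44.807) → (63.292,43.010) → (63.649,41.213) → (64.667,39.689) → (66.191,38.671) → (67.988,38.314) → (69.785,38.671) → (71.309,39.689) → (72.327,41.213) → (72.684,43.010). Closed: final G1 returns to the first vertex.

**Shape 2** — `<circle>` circle, stroke `#ff0000` → score (S576, F1922). Machine vertices: (89.793,180.769) → (87.324,193.184) → (80.291,203.708) → (69.767,210.741) → (57.352,213.210) → (44.937,210.741) → (34.413,203.708) → (27.380,193.184) → (24.911,180.769) → (27.380,168.354) → (34.413,157.830) → (44.937,150.797) → (57.352,148.328) → (69.767,150.797) → (80.291,157.830) → (87.324,168.354) → (89.793,180.769). Closed: final G1 returns to the first vertex.

**Shape 3** — `<path>` closed polygon, stroke `#008000` → engrave (S318, F2844). Machine vertices: (33.161,153.576) → (95.065,139.437) → (123.810,122.246) → (8.183,101.399) → (103.559,46.811) → (103.996,212.340) → (33.161,153.576). Closed: final G1 returns to the first vertex.

; LightBurn 1.7.01
; GRBL device profile, absolute coords
G21
G90
G0 X72.684 Y43.010
M4 S576
G1 X72.327 Y44.807 F1922
G1 X71.309 Y46.331
G1 X69.785 Y47.349
G1 X67.988 Y47.706
G1 X66.191 Y47.349
G1 X64.667 Y46.331
G1 X63.649 Y44.807
G1 X63.292 Y43.010
G1 X63.649 Y41.213
G1 X64.667 Y39.689
G1 X66.191 Y38.671
G1 X67.988 Y38.314
G1 X69.785 Y38.671
G1 X71.309 Y39.689
G1 X72.327 Y41.213
G1 X72.684 Y43.010
G0 X89.793 Y180.769
M4 S576
G1 X87.324 Y193.184 F1922
G1 X80.291 Y203.708
G1 X69.767 Y210.741
G1 X57.352 Y213.210
G1 X44.937 Y210.741
G1 X34.413 Y203.708
G1 X27.380 Y193.184
G1 X24.911 Y180.769
G1 X27.380 Y168.354
G1 X34.413 Y157.830
G1 X44.937 Y150.797
G1 X57.352 Y148.328
G1 X69.767 Y150.797
G1 X80.291 Y157.830
G1 X87.324 Y168.354
G1 X89.793 Y180.769
G0 X33.161 Y153.576
M4 S318
G1 X95.065 Y139.437 F2844
G1 X123.810 Y122.246
G1 X8.183 Y101.399
G1 X103.559 Y46.811
G1 X103.996 Y212.340
G1 X33.161 Y153.576
M5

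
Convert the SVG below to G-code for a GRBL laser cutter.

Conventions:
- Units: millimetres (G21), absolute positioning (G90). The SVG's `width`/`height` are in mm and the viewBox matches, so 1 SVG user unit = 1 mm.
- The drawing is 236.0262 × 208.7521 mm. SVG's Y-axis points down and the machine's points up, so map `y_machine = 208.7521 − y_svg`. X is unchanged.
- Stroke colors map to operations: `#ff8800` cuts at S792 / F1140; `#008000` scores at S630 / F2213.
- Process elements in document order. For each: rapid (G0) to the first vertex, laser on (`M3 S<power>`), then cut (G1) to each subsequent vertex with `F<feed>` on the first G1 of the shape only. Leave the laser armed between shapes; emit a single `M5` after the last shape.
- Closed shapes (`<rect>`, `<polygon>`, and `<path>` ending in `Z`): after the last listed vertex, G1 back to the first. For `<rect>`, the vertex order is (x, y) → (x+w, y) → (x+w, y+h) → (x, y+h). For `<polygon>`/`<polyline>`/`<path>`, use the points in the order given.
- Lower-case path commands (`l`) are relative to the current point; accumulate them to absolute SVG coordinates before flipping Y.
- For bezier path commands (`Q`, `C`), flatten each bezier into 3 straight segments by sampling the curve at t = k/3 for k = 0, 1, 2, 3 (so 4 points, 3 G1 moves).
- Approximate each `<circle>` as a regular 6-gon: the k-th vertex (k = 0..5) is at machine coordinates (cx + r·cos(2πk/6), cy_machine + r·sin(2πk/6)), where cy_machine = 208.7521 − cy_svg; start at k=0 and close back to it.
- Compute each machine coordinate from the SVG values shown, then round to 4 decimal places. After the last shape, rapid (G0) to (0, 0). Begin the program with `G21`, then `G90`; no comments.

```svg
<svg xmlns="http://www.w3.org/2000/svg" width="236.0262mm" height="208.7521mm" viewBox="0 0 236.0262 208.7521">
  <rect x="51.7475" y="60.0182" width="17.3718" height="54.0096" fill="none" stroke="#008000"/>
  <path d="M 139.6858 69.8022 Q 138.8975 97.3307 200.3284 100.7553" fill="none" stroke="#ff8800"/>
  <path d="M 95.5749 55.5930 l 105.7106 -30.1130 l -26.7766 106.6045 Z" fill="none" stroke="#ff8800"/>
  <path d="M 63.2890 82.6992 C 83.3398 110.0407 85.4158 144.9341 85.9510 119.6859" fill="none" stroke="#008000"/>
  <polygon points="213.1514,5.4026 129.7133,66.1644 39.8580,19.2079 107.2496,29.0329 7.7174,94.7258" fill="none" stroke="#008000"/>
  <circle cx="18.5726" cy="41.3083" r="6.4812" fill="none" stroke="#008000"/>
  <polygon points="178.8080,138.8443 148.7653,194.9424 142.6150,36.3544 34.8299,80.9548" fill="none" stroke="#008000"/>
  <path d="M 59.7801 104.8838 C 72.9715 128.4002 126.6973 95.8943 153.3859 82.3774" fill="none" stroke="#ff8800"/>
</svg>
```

viewBox `0 0 236.0262 208.7521` with mm width/height → 1 unit = 1 mm. Flip: y_m = 208.7521 − y_svg.

**Shape 1** — `<rect>` rectangle, stroke `#008000` → score (S630, F2213). Machine vertices: (51.7475,148.7339) → (69.1193,148.7339) → (69.1193,94.7243) → (51.7475,94.7243) → (51.7475,148.7339). Closed: final G1 returns to the first vertex.

**Shape 2** — `<path>` quadratic bezier, stroke `#ff8800` → cut (S792, F1140). Control points (SVG): P0=(139.6858,69.8022), P1=(138.8975,97.3307), P2=(200.3284,100.7553); sampled at t=k/3. Machine vertices: (139.6858,138.9499) → (146.0735,123.2758) → (166.2877,112.9581) → (200.3284,107.9968). Open path.

**Shape 3** — `<path>` regular polygon, stroke `#ff8800` → cut (S792, F1140). Machine vertices: (95.5749,153.1591) → (201.2855,183.2721) → (174.5089,76.6676) → (95.5749,153.1591). Closed: final G1 returns to the first vertex.

**Shape 4** — `<path>` cubic bezier, stroke `#008000` → score (S630, F2213). Control points (SVG): P0=(63.2890,82.6992), P1=(83.3398,110.0407), P2=(85.4158,144.9341), P3=(85.9510,119.6859); sampled at t=k/3. Machine vertices: (63.2890,126.0529) → (77.9569,98.7013) → (84.2935,81.3580) → (85.9510,89.0662). Open path.

**Shape 5** — `<polygon>` closed polygon, stroke `#008000` → score (S630, F2213). Machine vertices: (213.1514,203.3495) → (129.7133,142.5877) → (39.8580,189.5442) → (107.2496,179.7192) → (7.7174,114.0263) → (213.1514,203.3495). Closed: final G1 returns to the first vertex.

**Shape 6** — `<circle>` circle, stroke `#008000` → score (S630, F2213). Machine vertices: (25.0538,167.4438) → (21.8132,173.0567) → (15.3320,173.0567) → (12.0914,167.4438) → (15.3320,161.8309) → (21.8132,161.8309) → (25.0538,167.4438). Closed: final G1 returns to the first vertex.

**Shape 7** — `<polygon>` closed polygon, stroke `#008000` → score (S630, F2213). Machine vertices: (178.8080,69.9078) → (148.7653,13.8097) → (142.6150,172.3977) → (34.8299,127.7973) → (178.8080,69.9078). Closed: final G1 returns to the first vertex.

**Shape 8** — `<path>` cubic bezier, stroke `#ff8800` → cut (S792, F1140). Control points (SVG): P0=(59.7801,104.8838), P1=(72.9715,128.4002), P2=(126.6973,95.8943), P3=(153.3859,82.3774); sampled at t=k/3. Machine vertices: (59.7801,103.8683) → (83.9803,96.2478) → (120.1876,109.3063) → (153.3859,126.3747). Open path.

G21
G90
G0 X51.7475 Y148.7339
M3 S630
G1 X69.1193 Y148.7339 F2213
G1 X69.1193 Y94.7243
G1 X51.7475 Y94.7243
G1 X51.7475 Y148.7339
G0 X139.6858 Y138.9499
M3 S792
G1 X146.0735 Y123.2758 F1140
G1 X166.2877 Y112.9581
G1 X200.3284 Y107.9968
G0 X95.5749 Y153.1591
M3 S792
G1 X201.2855 Y183.2721 F1140
G1 X174.5089 Y76.6676
G1 X95.5749 Y153.1591
G0 X63.2890 Y126.0529
M3 S630
G1 X77.9569 Y98.7013 F2213
G1 X84.2935 Y81.3580
G1 X85.9510 Y89.0662
G0 X213.1514 Y203.3495
M3 S630
G1 X129.7133 Y142.5877 F2213
G1 X39.8580 Y189.5442
G1 X107.2496 Y179.7192
G1 X7.7174 Y114.0263
G1 X213.1514 Y203.3495
G0 X25.0538 Y167.4438
M3 S630
G1 X21.8132 Y173.0567 F2213
G1 X15.3320 Y173.0567
G1 X12.0914 Y167.4438
G1 X15.3320 Y161.8309
G1 X21.8132 Y161.8309
G1 X25.0538 Y167.4438
G0 X178.8080 Y69.9078
M3 S630
G1 X148.7653 Y13.8097 F2213
G1 X142.6150 Y172.3977
G1 X34.8299 Y127.7973
G1 X178.8080 Y69.9078
G0 X59.7801 Y103.8683
M3 S792
G1 X83.9803 Y96.2478 F1140
G1 X120.1876 Y109.3063
G1 X153.3859 Y126.3747
M5
G0 X0.0000 Y0.0000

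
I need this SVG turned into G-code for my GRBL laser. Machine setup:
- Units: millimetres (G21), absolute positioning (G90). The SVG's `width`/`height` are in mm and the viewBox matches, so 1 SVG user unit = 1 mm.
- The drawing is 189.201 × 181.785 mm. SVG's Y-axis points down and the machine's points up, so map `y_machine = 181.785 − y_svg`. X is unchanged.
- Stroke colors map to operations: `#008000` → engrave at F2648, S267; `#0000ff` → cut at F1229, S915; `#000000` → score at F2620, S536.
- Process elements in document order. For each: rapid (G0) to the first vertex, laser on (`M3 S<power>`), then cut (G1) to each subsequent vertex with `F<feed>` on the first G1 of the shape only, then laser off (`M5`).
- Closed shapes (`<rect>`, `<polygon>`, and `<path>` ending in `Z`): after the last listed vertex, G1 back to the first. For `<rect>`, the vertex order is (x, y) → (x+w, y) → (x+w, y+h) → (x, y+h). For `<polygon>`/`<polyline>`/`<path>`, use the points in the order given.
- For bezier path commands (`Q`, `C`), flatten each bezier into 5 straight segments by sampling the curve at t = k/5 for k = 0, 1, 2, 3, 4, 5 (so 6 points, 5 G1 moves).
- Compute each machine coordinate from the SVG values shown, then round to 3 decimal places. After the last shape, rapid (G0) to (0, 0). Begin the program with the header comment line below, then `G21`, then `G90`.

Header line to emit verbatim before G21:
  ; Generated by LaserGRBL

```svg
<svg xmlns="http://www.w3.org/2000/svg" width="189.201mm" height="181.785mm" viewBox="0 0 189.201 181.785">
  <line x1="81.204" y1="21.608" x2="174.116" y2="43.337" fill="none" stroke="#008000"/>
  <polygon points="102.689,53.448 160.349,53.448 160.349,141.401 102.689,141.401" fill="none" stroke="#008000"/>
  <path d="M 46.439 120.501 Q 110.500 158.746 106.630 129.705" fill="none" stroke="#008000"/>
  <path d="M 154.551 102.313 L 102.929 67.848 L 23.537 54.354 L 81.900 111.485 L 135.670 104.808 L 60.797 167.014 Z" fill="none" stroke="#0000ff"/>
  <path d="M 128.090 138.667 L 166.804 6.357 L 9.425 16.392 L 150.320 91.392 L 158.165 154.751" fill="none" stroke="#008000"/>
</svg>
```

Since the viewBox matches the mm dimensions, user units are millimetres directly. The only transform is the Y-flip y_m = 181.785 − y_svg.

Shape 1 is a line segment drawn with `<line>`. Its stroke #008000 means engrave at S267, F2648. After flipping Y the toolpath is (81.204,160.177) → (174.116,138.448).

Shape 2 is a rectangle drawn with `<polygon>`. Its stroke #008000 means engrave at S267, F2648. After flipping Y the toolpath is (102.689,128.337) → (160.349,128.337) → (160.349,40.384) → (102.689,40.384) → (102.689,128.337), returning to the start.

Shape 3 is a quadratic bezier drawn with `<path>`. Its stroke #008000 means engrave at S267, F2648. After flipping Y the toolpath is (46.439,61.284) → (69.346,48.677) → (86.819,41.454) → (98.857,39.613) → (105.461,43.155) → (106.630,52.080).

Shape 4 is a closed polygon drawn with `<path>`. Its stroke #0000ff means cut at S915, F1229. After flipping Y the toolpath is (154.551,79.472) → (102.929,113.937) → (23.537,127.431) → (81.900,70.300) → (135.670,76.977) → (60.797,14.771) → (154.551,79.472), returning to the start.

Shape 5 is a open polyline drawn with `<path>`. Its stroke #008000 means engrave at S267, F2648. After flipping Y the toolpath is (128.090,43.118) → (166.804,175.428) → (9.425,165.393) → (150.320,90.393) → (158.165,27.034).

; Generated by LaserGRBL
G21
G90
G0 X81.204 Y160.177
M3 S267
G1 X174.116 Y138.448 F2648
M5
G0 X102.689 Y128.337
M3 S267
G1 X160.349 Y128.337 F2648
G1 X160.349 Y40.384
G1 X102.689 Y40.384
G1 X102.689 Y128.337
M5
G0 X46.439 Y61.284
M3 S267
G1 X69.346 Y48.677 F2648
G1 X86.819 Y41.454
G1 X98.857 Y39.613
G1 X105.461 Y43.155
G1 X106.630 Y52.080
M5
G0 X154.551 Y79.472
M3 S915
G1 X102.929 Y113.937 F1229
G1 X23.537 Y127.431
G1 X81.900 Y70.300
G1 X135.670 Y76.977
G1 X60.797 Y14.771
G1 X154.551 Y79.472
M5
G0 X128.090 Y43.118
M3 S267
G1 X166.804 Y175.428 F2648
G1 X9.425 Y165.393
G1 X150.320 Y90.393
G1 X158.165 Y27.034
M5
G0 X0.000 Y0.000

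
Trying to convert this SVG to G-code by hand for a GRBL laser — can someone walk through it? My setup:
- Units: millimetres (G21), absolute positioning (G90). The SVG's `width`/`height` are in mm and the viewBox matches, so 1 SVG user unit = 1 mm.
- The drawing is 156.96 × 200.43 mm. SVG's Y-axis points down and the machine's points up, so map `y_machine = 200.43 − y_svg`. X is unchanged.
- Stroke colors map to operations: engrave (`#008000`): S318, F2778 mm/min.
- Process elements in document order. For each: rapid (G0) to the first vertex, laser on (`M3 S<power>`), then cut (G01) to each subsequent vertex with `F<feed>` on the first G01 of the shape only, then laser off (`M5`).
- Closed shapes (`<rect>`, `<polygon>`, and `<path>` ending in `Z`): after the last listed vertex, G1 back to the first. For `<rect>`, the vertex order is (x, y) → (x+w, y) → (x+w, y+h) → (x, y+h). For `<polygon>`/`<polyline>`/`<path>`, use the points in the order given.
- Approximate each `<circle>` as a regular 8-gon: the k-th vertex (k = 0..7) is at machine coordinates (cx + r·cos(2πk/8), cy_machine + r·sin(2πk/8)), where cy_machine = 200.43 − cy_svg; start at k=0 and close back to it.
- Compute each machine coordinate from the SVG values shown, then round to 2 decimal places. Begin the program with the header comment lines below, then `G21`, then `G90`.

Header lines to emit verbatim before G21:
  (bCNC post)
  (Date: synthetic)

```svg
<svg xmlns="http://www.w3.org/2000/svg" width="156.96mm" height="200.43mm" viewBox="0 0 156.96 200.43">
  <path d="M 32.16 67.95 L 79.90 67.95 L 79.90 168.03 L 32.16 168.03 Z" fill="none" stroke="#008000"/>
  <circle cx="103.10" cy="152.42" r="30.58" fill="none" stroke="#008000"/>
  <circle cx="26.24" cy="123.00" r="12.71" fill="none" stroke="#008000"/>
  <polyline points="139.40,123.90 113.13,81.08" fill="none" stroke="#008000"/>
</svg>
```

Since the viewBox matches the mm dimensions, user units are millimetres directly. The only transform is the Y-flip y_m = 200.43 − y_svg.

Shape 1 is a rectangle drawn with `<path>`. Its stroke #008000 means engrave at S318, F2778. After flipping Y the toolpath is (32.16,132.48) → (79.90,132.48) → (79.90,32.40) → (32.16,32.40) → (32.16,132.48), returning to the start.

Shape 2 is a circle drawn with `<circle>`. Its stroke #008000 means engrave at S318, F2778. After flipping Y the toolpath is (133.68,48.01) → (124.72,69.63) → (103.10,78.59) → (81.48,69.63) → (72.52,48.01) → (81.48,26.39) → (103.10,17.43) → (124.72,26.39) → (133.68,48.01), returning to the start.

Shape 3 is a circle drawn with `<circle>`. Its stroke #008000 means engrave at S318, F2778. After flipping Y the toolpath is (38.95,77.43) → (35.23,86.42) → (26.24,90.14) → (17.25,86.42) → (13.53,77.43) → (17.25,68.44) → (26.24,64.72) → (35.23,68.44) → (38.95,77.43), returning to the start.

Shape 4 is a line segment drawn with `<polyline>`. Its stroke #008000 means engrave at S318, F2778. After flipping Y the toolpath is (139.40,76.53) → (113.13,119.35).

(bCNC post)
(Date: synthetic)
G21
G90
G0 X32.16 Y132.48
M3 S318
G01 X79.90 Y132.48 F2778
G01 X79.90 Y32.40
G01 X32.16 Y32.40
G01 X32.16 Y132.48
M5
G0 X133.68 Y48.01
M3 S318
G01 X124.72 Y69.63 F2778
G01 X103.10 Y78.59
G01 X81.48 Y69.63
G01 X72.52 Y48.01
G01 X81.48 Y26.39
G01 X103.10 Y17.43
G01 X124.72 Y26.39
G01 X133.68 Y48.01
M5
G0 X38.95 Y77.43
M3 S318
G01 X35.23 Y86.42 F2778
G01 X26.24 Y90.14
G01 X17.25 Y86.42
G01 X13.53 Y77.43
G01 X17.25 Y68.44
G01 X26.24 Y64.72
G01 X35.23 Y68.44
G01 X38.95 Y77.43
M5
G0 X139.40 Y76.53
M3 S318
G01 X113.13 Y119.35 F2778
M5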